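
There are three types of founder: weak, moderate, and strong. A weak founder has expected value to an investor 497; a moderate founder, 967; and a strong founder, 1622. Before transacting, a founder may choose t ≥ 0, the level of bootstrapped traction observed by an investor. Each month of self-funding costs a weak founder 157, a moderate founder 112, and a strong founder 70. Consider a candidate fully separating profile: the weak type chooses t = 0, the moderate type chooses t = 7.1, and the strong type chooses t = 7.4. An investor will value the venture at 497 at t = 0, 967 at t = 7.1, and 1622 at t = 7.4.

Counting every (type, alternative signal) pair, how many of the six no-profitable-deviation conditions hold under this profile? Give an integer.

4

Weak (own payoff 497): to t=7.1 gives 967 − 157×7.1 = -147.7 → no gain ✓; to t=7.4 gives 1622 − 157×7.4 = 460.2 → no gain ✓.
Moderate (own payoff 967 − 112×7.1 = 171.8): to t=0 gives 497 → profitable ✗; to t=7.4 gives 1622 − 112×7.4 = 793.2 → profitable ✗.
Strong (own payoff 1622 − 70×7.4 = 1104): to t=0 gives 497 → no gain ✓; to t=7.1 gives 967 − 70×7.1 = 470 → no gain ✓.
4 of the 6 constraints hold; not an equilibrium.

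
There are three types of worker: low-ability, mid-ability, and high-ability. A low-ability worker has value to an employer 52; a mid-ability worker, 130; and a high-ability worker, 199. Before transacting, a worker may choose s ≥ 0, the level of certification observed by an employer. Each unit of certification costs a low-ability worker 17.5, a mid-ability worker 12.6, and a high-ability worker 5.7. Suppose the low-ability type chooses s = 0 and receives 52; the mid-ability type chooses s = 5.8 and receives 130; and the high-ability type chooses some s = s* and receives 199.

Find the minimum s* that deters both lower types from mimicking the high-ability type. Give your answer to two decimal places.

Mid-ability type (on-path payoff 130 − 12.6×5.8 = 56.92) won't mimic when 56.92 ≥ 199 − 12.6·s*, i.e. s* ≥ 11.28.
Low-ability type (on-path payoff 52) won't mimic when 52 ≥ 199 − 17.5·s*, i.e. s* ≥ 8.40.
Both must hold, so s* = max(8.40, 11.28) = 11.28. The mid-ability type's constraint binds.

11.28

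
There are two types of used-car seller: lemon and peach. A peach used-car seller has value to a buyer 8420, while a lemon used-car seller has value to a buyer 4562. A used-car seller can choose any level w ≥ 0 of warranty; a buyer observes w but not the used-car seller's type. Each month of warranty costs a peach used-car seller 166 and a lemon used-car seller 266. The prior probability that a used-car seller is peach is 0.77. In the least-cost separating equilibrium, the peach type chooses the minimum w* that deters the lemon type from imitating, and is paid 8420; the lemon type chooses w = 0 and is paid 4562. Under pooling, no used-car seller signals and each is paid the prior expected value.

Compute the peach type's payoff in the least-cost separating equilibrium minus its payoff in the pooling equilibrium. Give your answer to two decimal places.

-1520.28

Least-cost separating signal: w* solves 4562 = 8420 − 266·w*, so w* = (8420 − 4562)/266 ≈ 14.5038.
Peach type's separating payoff: 8420 − 166 × w* = 8420 − 166 × (8420 − 4562)/266 = 8420 − 640428/266 ≈ 6012.3759.
Pooling payoff: 0.77 × 8420 + 0.23 × 4562 = 7532.66.
Difference: 6012.3759 − 7532.66 = -1520.2841, i.e. -1520.28 to two decimal places.
The peach type would prefer the pooling outcome.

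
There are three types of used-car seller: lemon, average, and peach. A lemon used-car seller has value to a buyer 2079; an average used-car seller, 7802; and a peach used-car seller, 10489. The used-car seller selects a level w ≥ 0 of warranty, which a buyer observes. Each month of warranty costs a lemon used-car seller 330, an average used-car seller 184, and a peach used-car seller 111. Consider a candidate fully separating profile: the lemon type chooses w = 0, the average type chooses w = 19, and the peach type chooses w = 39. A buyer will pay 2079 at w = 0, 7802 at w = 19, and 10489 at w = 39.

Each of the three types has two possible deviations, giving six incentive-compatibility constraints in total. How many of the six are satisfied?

6

Peach (own payoff 10489 − 111×39 = 6160): to w=0 gives 2079 → no gain ✓; to w=19 gives 7802 − 111×19 = 5693 → no gain ✓.
Average (own payoff 7802 − 184×19 = 4306): to w=0 gives 2079 → no gain ✓; to w=39 gives 10489 − 184×39 = 3313 → no gain ✓.
Lemon (own payoff 2079): to w=19 gives 7802 − 330×19 = 1532 → no gain ✓; to w=39 gives 10489 − 330×39 = -2381 → no gain ✓.
6 of the 6 constraints hold; this profile is a separating equilibrium.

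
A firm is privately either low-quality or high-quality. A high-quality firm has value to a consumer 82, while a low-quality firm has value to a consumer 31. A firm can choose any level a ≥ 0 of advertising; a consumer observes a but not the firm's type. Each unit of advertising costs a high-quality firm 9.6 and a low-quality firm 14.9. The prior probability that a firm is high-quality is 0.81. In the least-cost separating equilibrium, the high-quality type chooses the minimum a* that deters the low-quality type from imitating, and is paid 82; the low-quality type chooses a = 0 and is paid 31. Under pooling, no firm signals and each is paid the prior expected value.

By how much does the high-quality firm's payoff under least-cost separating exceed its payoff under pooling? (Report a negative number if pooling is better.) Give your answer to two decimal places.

Least-cost separating signal: a* solves 31 = 82 − 14.9·a*, so a* = (82 − 31)/14.9 ≈ 3.4228.
High-quality type's separating payoff: 82 − 9.6 × a* = 82 − 9.6 × (82 − 31)/14.9 = 82 − 489.6/14.9 ≈ 49.1409.
Pooling payoff: 0.81 × 82 + 0.19 × 31 = 72.31.
Difference: 49.1409 − 72.31 = -23.1691, i.e. -23.17 to two decimal places.
The high-quality type would prefer the pooling outcome.

-23.17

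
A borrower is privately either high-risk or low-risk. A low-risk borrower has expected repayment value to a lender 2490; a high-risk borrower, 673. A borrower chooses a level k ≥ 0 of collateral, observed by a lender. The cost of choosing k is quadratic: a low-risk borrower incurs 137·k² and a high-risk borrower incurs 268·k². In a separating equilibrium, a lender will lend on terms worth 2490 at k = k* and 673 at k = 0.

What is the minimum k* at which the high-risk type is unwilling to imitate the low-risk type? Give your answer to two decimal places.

The high-risk type at k = 0 receives 673; imitating at k* yields 2490 − 268·k*².
Indifference: 673 = 2490 − 268·k*², so k*² = (2490 − 673) / 268 ≈ 6.7799.
k* = √6.7799 ≈ 2.60.

2.60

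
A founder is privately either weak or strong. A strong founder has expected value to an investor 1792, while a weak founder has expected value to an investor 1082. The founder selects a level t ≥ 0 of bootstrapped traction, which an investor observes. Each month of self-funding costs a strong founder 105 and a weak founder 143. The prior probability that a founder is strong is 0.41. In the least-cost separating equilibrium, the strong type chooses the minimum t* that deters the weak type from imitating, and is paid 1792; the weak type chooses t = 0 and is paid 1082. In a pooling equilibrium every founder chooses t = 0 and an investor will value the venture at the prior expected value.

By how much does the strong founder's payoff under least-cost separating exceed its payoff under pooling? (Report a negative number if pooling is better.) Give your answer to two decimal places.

-102.43

Least-cost separating signal: t* solves 1082 = 1792 − 143·t*, so t* = (1792 − 1082)/143 ≈ 4.9650.
Strong type's separating payoff: 1792 − 105 × t* = 1792 − 105 × (1792 − 1082)/143 = 1792 − 74550/143 ≈ 1270.6713.
Pooling payoff: 0.41 × 1792 + 0.59 × 1082 = 1373.1.
Difference: 1270.6713 − 1373.1 = -102.4287, i.e. -102.43 to two decimal places.
The strong type would prefer the pooling outcome.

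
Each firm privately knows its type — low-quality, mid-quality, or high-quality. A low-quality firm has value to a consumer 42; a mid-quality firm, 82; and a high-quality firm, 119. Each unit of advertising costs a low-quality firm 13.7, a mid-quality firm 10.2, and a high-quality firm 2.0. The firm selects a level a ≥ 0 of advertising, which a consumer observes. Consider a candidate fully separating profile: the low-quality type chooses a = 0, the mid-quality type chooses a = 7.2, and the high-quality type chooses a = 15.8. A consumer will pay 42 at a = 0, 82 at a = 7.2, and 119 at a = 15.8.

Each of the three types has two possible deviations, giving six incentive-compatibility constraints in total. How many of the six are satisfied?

5

Low-quality (own payoff 42): to a=7.2 gives 82 − 13.7×7.2 = -16.64 → no gain ✓; to a=15.8 gives 119 − 13.7×15.8 = -97.46 → no gain ✓.
High-quality (own payoff 119 − 2.0×15.8 = 87.4): to a=0 gives 42 → no gain ✓; to a=7.2 gives 82 − 2.0×7.2 = 67.6 → no gain ✓.
Mid-quality (own payoff 82 − 10.2×7.2 = 8.56): to a=0 gives 42 → profitable ✗; to a=15.8 gives 119 − 10.2×15.8 = -42.16 → no gain ✓.
5 of the 6 constraints hold; not an equilibrium.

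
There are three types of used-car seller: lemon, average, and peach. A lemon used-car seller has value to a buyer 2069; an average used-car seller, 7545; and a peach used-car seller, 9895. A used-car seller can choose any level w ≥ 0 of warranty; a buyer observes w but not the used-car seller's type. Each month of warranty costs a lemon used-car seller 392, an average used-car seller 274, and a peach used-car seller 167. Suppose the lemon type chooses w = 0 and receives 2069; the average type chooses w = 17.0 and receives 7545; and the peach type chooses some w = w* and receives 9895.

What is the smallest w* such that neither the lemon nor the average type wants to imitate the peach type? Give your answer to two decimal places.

25.58

Average type (on-path payoff 7545 − 274×17.0 = 2887) won't mimic when 2887 ≥ 9895 − 274·w*, i.e. w* ≥ 25.58.
Lemon type (on-path payoff 2069) won't mimic when 2069 ≥ 9895 − 392·w*, i.e. w* ≥ 19.96.
Both must hold, so w* = max(19.96, 25.58) = 25.58. The average type's constraint binds.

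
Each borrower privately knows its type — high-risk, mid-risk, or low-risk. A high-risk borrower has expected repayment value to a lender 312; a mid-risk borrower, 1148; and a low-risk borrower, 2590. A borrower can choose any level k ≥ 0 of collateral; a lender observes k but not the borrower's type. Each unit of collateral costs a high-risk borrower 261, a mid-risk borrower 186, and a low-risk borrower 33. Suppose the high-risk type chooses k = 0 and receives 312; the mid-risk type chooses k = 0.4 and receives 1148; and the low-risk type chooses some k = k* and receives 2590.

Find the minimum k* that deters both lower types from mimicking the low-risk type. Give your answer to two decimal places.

High-risk type (on-path payoff 312) won't mimic when 312 ≥ 2590 − 261·k*, i.e. k* ≥ 8.73.
Mid-risk type (on-path payoff 1148 − 186×0.4 = 1073.6) won't mimic when 1073.6 ≥ 2590 − 186·k*, i.e. k* ≥ 8.15.
Both must hold, so k* = max(8.73, 8.15) = 8.73. The high-risk type's constraint binds.

8.73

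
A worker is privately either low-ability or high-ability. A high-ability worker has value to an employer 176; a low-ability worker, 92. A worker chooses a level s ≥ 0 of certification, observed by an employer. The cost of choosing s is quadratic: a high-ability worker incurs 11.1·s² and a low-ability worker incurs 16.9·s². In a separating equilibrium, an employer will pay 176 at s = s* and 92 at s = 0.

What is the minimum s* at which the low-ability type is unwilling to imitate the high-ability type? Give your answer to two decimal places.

The low-ability type at s = 0 receives 92; imitating at s* yields 176 − 16.9·s*².
Indifference: 92 = 176 − 16.9·s*², so s*² = (176 − 92) / 16.9 ≈ 4.9704.
s* = √4.9704 ≈ 2.23.

2.23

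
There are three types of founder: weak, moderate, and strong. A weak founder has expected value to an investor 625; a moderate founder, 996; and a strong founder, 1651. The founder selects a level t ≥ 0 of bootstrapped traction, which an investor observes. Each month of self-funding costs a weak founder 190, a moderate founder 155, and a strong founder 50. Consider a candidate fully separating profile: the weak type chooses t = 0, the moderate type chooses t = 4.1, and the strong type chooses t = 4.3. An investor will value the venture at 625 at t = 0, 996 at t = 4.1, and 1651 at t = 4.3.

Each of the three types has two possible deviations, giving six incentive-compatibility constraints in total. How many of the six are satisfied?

Strong (own payoff 1651 − 50×4.3 = 1436): to t=0 gives 625 → no gain ✓; to t=4.1 gives 996 − 50×4.1 = 791 → no gain ✓.
Weak (own payoff 625): to t=4.1 gives 996 − 190×4.1 = 217 → no gain ✓; to t=4.3 gives 1651 − 190×4.3 = 834 → profitable ✗.
Moderate (own payoff 996 − 155×4.1 = 360.5): to t=0 gives 625 → profitable ✗; to t=4.3 gives 1651 − 155×4.3 = 984.5 → profitable ✗.
3 of the 6 constraints hold; not an equilibrium.

3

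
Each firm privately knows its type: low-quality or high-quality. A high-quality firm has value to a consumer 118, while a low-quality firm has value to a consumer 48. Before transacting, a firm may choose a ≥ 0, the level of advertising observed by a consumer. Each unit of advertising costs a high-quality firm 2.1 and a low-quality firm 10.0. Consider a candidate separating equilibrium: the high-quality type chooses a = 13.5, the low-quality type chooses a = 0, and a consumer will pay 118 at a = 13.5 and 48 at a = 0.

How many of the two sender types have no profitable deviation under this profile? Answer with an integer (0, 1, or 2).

2

High-quality type: signal → 118 − 2.1 × 13.5 = 89.65; deviate to 0 → 48. IC holds (89.65 ≥ 48).
Low-quality type: stay at 0 → 48; mimic → 118 − 10.0 × 13.5 = -17. IC holds (48 ≥ -17).
2 of 2 constraints hold, so this is a separating equilibrium.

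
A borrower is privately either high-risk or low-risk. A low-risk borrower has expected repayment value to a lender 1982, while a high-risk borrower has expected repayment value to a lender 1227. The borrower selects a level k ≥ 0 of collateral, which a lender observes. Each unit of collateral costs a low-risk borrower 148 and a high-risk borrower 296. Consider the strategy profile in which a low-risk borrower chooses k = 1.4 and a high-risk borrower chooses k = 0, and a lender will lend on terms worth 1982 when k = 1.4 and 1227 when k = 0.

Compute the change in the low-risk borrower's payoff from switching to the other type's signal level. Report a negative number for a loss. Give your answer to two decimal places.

-547.80

Playing k = 1.4 the low-risk borrower receives 1982 − 148 × 1.4 = 1774.8.
Deviating to k = 0 yields 1227 instead.
Gain from deviating: 1227 − 1774.8 = -547.80.
The gain is negative, so the low-risk type's incentive-compatibility constraint is satisfied.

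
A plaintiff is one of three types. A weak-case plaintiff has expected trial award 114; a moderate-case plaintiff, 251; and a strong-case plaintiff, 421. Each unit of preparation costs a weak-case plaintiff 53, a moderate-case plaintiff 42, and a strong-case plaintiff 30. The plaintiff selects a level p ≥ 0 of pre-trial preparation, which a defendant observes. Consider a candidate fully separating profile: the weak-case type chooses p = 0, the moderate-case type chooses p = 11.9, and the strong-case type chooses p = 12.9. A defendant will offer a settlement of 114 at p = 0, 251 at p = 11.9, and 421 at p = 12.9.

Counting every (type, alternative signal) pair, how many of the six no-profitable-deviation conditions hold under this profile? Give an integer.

3

Strong-case (own payoff 421 − 30×12.9 = 34): to p=0 gives 114 → profitable ✗; to p=11.9 gives 251 − 30×11.9 = -106 → no gain ✓.
Moderate-case (own payoff 251 − 42×11.9 = -248.8): to p=0 gives 114 → profitable ✗; to p=12.9 gives 421 − 42×12.9 = -120.8 → profitable ✗.
Weak-case (own payoff 114): to p=11.9 gives 251 − 53×11.9 = -379.7 → no gain ✓; to p=12.9 gives 421 − 53×12.9 = -262.7 → no gain ✓.
3 of the 6 constraints hold; not an equilibrium.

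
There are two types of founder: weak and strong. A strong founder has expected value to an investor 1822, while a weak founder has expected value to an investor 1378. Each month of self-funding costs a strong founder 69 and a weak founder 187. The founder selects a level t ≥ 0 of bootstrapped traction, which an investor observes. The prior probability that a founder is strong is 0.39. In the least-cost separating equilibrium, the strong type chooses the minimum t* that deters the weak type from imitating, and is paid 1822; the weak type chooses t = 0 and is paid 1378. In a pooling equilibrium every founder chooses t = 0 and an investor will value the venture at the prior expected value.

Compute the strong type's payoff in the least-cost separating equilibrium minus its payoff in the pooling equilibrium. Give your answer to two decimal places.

Least-cost separating signal: t* solves 1378 = 1822 − 187·t*, so t* = (1822 − 1378)/187 ≈ 2.3743.
Strong type's separating payoff: 1822 − 69 × t* = 1822 − 69 × (1822 − 1378)/187 = 1822 − 30636/187 ≈ 1658.1711.
Pooling payoff: 0.39 × 1822 + 0.61 × 1378 = 1551.16.
Difference: 1658.1711 − 1551.16 = 107.0111, i.e. 107.01 to two decimal places.
The strong type prefers to separate.

107.01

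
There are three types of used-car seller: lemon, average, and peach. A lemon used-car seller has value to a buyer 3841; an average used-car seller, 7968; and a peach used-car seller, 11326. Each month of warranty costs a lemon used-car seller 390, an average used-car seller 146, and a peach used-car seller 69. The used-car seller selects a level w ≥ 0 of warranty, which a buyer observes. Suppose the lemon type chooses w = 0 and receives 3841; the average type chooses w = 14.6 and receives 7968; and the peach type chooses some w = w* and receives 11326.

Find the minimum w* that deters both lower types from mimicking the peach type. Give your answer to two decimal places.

37.60

Average type (on-path payoff 7968 − 146×14.6 = 5836.4) won't mimic when 5836.4 ≥ 11326 − 146·w*, i.e. w* ≥ 37.60.
Lemon type (on-path payoff 3841) won't mimic when 3841 ≥ 11326 − 390·w*, i.e. w* ≥ 19.19.
Both must hold, so w* = max(19.19, 37.60) = 37.60. The average type's constraint binds.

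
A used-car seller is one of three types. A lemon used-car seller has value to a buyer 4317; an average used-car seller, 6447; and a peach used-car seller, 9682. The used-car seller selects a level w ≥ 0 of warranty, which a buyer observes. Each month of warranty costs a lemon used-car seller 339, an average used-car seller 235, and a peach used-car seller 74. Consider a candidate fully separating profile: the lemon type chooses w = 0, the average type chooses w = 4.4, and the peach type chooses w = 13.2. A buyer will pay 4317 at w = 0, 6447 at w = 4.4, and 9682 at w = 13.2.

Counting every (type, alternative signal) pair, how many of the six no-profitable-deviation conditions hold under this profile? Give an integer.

Average (own payoff 6447 − 235×4.4 = 5413): to w=0 gives 4317 → no gain ✓; to w=13.2 gives 9682 − 235×13.2 = 6580 → profitable ✗.
Peach (own payoff 9682 − 74×13.2 = 8705.2): to w=0 gives 4317 → no gain ✓; to w=4.4 gives 6447 − 74×4.4 = 6121.4 → no gain ✓.
Lemon (own payoff 4317): to w=4.4 gives 6447 − 339×4.4 = 4955.4 → profitable ✗; to w=13.2 gives 9682 − 339×13.2 = 5207.2 → profitable ✗.
3 of the 6 constraints hold; not an equilibrium.

3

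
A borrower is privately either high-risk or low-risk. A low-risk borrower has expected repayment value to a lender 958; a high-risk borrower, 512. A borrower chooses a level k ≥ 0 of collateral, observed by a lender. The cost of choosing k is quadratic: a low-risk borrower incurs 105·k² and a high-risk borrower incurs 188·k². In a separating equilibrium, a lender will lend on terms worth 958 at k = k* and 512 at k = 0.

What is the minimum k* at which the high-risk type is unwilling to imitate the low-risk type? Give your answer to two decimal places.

The high-risk type at k = 0 receives 512; imitating at k* yields 958 − 188·k*².
Indifference: 512 = 958 − 188·k*², so k*² = (958 − 512) / 188 ≈ 2.3723.
k* = √2.3723 ≈ 1.54.

1.54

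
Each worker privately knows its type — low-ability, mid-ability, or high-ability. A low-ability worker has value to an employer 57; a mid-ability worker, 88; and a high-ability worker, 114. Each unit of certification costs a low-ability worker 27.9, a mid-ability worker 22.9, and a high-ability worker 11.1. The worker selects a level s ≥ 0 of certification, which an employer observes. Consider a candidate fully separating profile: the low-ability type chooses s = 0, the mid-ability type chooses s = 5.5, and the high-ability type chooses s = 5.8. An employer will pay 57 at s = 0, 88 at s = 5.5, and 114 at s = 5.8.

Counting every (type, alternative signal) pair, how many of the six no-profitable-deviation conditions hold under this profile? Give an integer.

3

Mid-ability (own payoff 88 − 22.9×5.5 = -37.95): to s=0 gives 57 → profitable ✗; to s=5.8 gives 114 − 22.9×5.8 = -18.82 → profitable ✗.
Low-ability (own payoff 57): to s=5.5 gives 88 − 27.9×5.5 = -65.45 → no gain ✓; to s=5.8 gives 114 − 27.9×5.8 = -47.82 → no gain ✓.
High-ability (own payoff 114 − 11.1×5.8 = 49.62): to s=0 gives 57 → profitable ✗; to s=5.5 gives 88 − 11.1×5.5 = 26.95 → no gain ✓.
3 of the 6 constraints hold; not an equilibrium.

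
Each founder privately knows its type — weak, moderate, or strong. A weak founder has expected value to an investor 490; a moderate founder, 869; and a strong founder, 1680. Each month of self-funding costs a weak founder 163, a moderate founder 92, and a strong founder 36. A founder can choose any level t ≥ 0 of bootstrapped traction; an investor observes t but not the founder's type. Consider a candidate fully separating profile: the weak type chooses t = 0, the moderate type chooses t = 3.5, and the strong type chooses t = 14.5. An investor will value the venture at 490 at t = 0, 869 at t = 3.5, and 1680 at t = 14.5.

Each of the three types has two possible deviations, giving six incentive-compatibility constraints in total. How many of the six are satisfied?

6

Moderate (own payoff 869 − 92×3.5 = 547): to t=0 gives 490 → no gain ✓; to t=14.5 gives 1680 − 92×14.5 = 346 → no gain ✓.
Weak (own payoff 490): to t=3.5 gives 869 − 163×3.5 = 298.5 → no gain ✓; to t=14.5 gives 1680 − 163×14.5 = -683.5 → no gain ✓.
Strong (own payoff 1680 − 36×14.5 = 1158): to t=0 gives 490 → no gain ✓; to t=3.5 gives 869 − 36×3.5 = 743 → no gain ✓.
6 of the 6 constraints hold; this profile is a separating equilibrium.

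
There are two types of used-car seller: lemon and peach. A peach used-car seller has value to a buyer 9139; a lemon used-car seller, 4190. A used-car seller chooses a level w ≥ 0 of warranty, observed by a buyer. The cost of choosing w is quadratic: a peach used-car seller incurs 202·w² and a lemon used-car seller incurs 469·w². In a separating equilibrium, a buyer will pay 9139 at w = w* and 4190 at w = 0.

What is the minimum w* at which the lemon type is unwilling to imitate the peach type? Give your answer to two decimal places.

3.25

The lemon type at w = 0 receives 4190; imitating at w* yields 9139 − 469·w*².
Indifference: 4190 = 9139 − 469·w*², so w*² = (9139 − 4190) / 469 ≈ 10.5522.
w* = √10.5522 ≈ 3.25.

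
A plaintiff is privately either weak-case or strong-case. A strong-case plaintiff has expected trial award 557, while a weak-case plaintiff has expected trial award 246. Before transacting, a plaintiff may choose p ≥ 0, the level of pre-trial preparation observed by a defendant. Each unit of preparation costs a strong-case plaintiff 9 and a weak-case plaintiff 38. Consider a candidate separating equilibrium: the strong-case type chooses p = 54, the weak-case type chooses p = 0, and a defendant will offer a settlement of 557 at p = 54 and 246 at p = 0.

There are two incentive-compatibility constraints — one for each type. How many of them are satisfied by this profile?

Weak-case type: stay at 0 → 246; mimic → 557 − 38 × 54 = -1495. IC holds (246 ≥ -1495).
Strong-case type: signal → 557 − 9 × 54 = 71; deviate to 0 → 246. IC fails (71 < 246).
1 of 2 constraints hold, so this profile is not an equilibrium.

1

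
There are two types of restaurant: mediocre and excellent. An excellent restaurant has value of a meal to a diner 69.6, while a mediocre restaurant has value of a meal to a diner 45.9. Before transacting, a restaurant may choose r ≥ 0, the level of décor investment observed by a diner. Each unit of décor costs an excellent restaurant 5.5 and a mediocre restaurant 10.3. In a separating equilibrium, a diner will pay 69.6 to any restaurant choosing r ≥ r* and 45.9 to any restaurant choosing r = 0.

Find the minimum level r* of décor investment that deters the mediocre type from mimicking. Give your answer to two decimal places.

2.30

A mediocre restaurant choosing r = 0 receives 45.9.
Imitating at r* instead would pay 69.6 at cost 10.3·r*, netting 69.6 − 10.3·r*.
Indifference: 45.9 = 69.6 − 10.3·r*, so r* = (69.6 − 45.9) / 10.3 ≈ 2.30.
This is the mediocre type's binding incentive-compatibility constraint; any r ≥ 2.30 sustains separation on that side.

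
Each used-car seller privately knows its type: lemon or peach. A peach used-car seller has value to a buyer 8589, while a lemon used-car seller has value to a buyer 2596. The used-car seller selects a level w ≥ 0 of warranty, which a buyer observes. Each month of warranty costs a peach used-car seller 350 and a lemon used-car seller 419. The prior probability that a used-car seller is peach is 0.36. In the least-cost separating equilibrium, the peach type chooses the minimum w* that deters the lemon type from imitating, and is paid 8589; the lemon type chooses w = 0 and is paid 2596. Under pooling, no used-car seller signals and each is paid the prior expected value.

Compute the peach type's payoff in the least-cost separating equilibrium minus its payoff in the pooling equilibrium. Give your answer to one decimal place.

Least-cost separating signal: w* solves 2596 = 8589 − 419·w*, so w* = (8589 − 2596)/419 ≈ 14.3031.
Peach type's separating payoff: 8589 − 350 × w* = 8589 − 350 × (8589 − 2596)/419 = 8589 − 2097550/419 ≈ 3582.914.
Pooling payoff: 0.36 × 8589 + 0.64 × 2596 = 4753.48.
Difference: 3582.914 − 4753.48 = -1170.566, i.e. -1170.6 to one decimal place.
The peach type would prefer the pooling outcome.

-1170.6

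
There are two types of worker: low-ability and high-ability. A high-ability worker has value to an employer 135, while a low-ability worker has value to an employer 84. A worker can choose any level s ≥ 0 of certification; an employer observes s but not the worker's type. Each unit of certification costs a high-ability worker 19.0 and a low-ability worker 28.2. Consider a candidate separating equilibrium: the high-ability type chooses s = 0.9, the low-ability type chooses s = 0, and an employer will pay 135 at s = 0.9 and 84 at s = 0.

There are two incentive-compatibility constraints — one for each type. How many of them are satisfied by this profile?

High-ability type: signal → 135 − 19.0 × 0.9 = 117.9; deviate to 0 → 84. IC holds (117.9 ≥ 84).
Low-ability type: stay at 0 → 84; mimic → 135 − 28.2 × 0.9 = 109.62. IC fails (84 < 109.62).
1 of 2 constraints hold, so this profile is not an equilibrium.

1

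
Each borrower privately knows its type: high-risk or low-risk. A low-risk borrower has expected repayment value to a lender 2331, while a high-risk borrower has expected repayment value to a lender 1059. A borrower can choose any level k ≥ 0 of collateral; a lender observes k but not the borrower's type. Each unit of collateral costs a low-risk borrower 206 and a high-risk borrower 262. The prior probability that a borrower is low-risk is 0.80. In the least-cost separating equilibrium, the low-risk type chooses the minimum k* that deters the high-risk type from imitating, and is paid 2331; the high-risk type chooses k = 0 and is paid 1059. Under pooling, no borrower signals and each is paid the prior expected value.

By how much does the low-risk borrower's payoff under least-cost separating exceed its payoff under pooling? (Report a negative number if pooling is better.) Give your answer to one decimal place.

Least-cost separating signal: k* solves 1059 = 2331 − 262·k*, so k* = (2331 − 1059)/262 ≈ 4.8550.
Low-risk type's separating payoff: 2331 − 206 × k* = 2331 − 206 × (2331 − 1059)/262 = 2331 − 262032/262 ≈ 1330.878.
Pooling payoff: 0.80 × 2331 + 0.20 × 1059 = 2076.6.
Difference: 1330.878 − 2076.6 = -745.722, i.e. -745.7 to one decimal place.
The low-risk type would prefer the pooling outcome.

-745.7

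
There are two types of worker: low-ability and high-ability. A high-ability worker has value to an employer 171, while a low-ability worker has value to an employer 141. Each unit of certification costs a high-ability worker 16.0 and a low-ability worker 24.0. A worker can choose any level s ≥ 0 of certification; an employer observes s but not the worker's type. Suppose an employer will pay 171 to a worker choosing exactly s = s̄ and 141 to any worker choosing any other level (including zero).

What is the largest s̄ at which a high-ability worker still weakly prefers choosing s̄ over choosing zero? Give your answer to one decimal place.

Choosing s̄ yields the high-ability type 171 − 16.0·s̄; choosing zero yields 141.
The high-ability type is indifferent at 171 − 16.0·s̄ = 141, i.e. s̄ = (171 − 141) / 16.0 ≈ 1.9.
For any s̄ above 1.9 the high-ability type would rather pool at zero, so separation collapses.

1.9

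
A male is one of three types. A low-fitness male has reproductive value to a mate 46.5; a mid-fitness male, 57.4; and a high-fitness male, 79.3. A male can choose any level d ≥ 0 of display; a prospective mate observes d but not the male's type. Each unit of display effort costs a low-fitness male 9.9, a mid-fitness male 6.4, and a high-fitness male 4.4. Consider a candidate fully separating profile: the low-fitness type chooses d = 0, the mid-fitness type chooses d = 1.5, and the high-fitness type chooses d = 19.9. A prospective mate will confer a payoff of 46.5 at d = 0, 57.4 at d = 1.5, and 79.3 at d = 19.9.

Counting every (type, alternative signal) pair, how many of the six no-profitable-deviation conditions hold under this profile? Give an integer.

4

High-fitness (own payoff 79.3 − 4.4×19.9 = -8.26): to d=0 gives 46.5 → profitable ✗; to d=1.5 gives 57.4 − 4.4×1.5 = 50.8 → profitable ✗.
Mid-fitness (own payoff 57.4 − 6.4×1.5 = 47.8): to d=0 gives 46.5 → no gain ✓; to d=19.9 gives 79.3 − 6.4×19.9 = -48.06 → no gain ✓.
Low-fitness (own payoff 46.5): to d=1.5 gives 57.4 − 9.9×1.5 = 42.55 → no gain ✓; to d=19.9 gives 79.3 − 9.9×19.9 = -117.71 → no gain ✓.
4 of the 6 constraints hold; not an equilibrium.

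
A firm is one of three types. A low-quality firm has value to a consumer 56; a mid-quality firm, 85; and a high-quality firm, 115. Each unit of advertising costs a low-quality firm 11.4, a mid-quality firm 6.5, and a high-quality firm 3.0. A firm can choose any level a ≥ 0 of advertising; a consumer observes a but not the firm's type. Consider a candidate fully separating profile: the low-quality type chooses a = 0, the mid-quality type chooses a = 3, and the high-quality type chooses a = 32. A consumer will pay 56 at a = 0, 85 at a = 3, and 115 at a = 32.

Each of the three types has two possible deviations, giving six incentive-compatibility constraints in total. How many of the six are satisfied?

Mid-quality (own payoff 85 − 6.5×3 = 65.5): to a=0 gives 56 → no gain ✓; to a=32 gives 115 − 6.5×32 = -93 → no gain ✓.
High-quality (own payoff 115 − 3.0×32 = 19): to a=0 gives 56 → profitable ✗; to a=3 gives 85 − 3.0×3 = 76 → profitable ✗.
Low-quality (own payoff 56): to a=3 gives 85 − 11.4×3 = 50.8 → no gain ✓; to a=32 gives 115 − 11.4×32 = -249.8 → no gain ✓.
4 of the 6 constraints hold; not an equilibrium.

4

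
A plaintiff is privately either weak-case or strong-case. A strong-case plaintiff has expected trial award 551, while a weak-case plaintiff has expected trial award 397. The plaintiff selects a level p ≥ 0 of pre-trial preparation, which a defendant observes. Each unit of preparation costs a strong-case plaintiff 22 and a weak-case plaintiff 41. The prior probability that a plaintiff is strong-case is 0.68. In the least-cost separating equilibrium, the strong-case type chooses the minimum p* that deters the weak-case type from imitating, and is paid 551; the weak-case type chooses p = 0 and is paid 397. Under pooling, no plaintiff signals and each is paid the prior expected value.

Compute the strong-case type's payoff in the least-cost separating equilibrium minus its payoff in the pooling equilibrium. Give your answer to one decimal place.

Least-cost separating signal: p* solves 397 = 551 − 41·p*, so p* = (551 − 397)/41 ≈ 3.7561.
Strong-case type's separating payoff: 551 − 22 × p* = 551 − 22 × (551 − 397)/41 = 551 − 3388/41 ≈ 468.366.
Pooling payoff: 0.68 × 551 + 0.32 × 397 = 501.72.
Difference: 468.366 − 501.72 = -33.354, i.e. -33.4 to one decimal place.
The strong-case type would prefer the pooling outcome.

-33.4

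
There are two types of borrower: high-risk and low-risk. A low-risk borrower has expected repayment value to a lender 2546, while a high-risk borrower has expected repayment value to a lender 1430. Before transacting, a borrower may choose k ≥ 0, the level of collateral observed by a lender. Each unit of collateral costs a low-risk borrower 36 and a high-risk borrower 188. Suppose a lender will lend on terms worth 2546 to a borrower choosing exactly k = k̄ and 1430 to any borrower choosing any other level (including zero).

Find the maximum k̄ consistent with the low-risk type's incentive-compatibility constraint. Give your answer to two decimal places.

Choosing k̄ yields the low-risk type 2546 − 36·k̄; choosing zero yields 1430.
The low-risk type is indifferent at 2546 − 36·k̄ = 1430, i.e. k̄ = (2546 − 1430) / 36 = 31.00.
For any k̄ above 31.00 the low-risk type would rather pool at zero, so separation collapses.

31.00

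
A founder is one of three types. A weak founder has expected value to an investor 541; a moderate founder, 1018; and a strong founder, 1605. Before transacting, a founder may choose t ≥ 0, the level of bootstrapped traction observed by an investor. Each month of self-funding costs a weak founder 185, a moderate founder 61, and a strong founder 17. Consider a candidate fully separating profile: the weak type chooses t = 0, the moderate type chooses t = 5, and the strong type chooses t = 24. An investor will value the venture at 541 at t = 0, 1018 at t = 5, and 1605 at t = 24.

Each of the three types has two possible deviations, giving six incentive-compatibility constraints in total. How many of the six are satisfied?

6

Weak (own payoff 541): to t=5 gives 1018 − 185×5 = 93 → no gain ✓; to t=24 gives 1605 − 185×24 = -2835 → no gain ✓.
Strong (own payoff 1605 − 17×24 = 1197): to t=0 gives 541 → no gain ✓; to t=5 gives 1018 − 17×5 = 933 → no gain ✓.
Moderate (own payoff 1018 − 61×5 = 713): to t=0 gives 541 → no gain ✓; to t=24 gives 1605 − 61×24 = 141 → no gain ✓.
6 of the 6 constraints hold; this profile is a separating equilibrium.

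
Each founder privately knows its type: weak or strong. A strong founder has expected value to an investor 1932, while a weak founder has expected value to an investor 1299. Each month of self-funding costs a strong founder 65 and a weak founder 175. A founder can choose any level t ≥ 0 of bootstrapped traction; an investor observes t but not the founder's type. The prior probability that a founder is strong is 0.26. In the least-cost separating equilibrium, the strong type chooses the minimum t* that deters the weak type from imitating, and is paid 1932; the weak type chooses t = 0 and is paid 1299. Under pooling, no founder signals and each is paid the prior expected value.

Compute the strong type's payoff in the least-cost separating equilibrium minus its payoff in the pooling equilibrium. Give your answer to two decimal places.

Least-cost separating signal: t* solves 1299 = 1932 − 175·t*, so t* = (1932 − 1299)/175 ≈ 3.6171.
Strong type's separating payoff: 1932 − 65 × t* = 1932 − 65 × (1932 − 1299)/175 = 1932 − 41145/175 ≈ 1696.8857.
Pooling payoff: 0.26 × 1932 + 0.74 × 1299 = 1463.58.
Difference: 1696.8857 − 1463.58 = 233.3057, i.e. 233.31 to two decimal places.
The strong type prefers to separate.

233.31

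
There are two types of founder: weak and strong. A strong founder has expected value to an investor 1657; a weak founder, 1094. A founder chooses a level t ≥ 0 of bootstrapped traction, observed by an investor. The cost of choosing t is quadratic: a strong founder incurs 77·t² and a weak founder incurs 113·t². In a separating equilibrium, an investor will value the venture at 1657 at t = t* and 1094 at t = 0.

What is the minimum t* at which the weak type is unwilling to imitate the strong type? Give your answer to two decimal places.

The weak type at t = 0 receives 1094; imitating at t* yields 1657 − 113·t*².
Indifference: 1094 = 1657 − 113·t*², so t*² = (1657 − 1094) / 113 ≈ 4.9823.
t* = √4.9823 ≈ 2.23.

2.23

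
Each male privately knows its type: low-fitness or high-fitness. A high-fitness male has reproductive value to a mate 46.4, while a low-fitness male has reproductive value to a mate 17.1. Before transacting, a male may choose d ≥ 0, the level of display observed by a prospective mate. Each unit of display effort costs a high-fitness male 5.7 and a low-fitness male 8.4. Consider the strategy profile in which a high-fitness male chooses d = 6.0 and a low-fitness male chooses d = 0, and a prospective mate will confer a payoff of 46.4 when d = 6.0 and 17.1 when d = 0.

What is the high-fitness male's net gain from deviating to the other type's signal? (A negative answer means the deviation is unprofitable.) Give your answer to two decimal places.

Playing d = 6.0 the high-fitness male receives 46.4 − 5.7 × 6.0 = 12.2.
Deviating to d = 0 yields 17.1 instead.
Gain from deviating: 17.1 − 12.2 = 4.90.
The gain is positive, so the high-fitness type's incentive-compatibility constraint is violated — this profile is not a separating equilibrium.

4.90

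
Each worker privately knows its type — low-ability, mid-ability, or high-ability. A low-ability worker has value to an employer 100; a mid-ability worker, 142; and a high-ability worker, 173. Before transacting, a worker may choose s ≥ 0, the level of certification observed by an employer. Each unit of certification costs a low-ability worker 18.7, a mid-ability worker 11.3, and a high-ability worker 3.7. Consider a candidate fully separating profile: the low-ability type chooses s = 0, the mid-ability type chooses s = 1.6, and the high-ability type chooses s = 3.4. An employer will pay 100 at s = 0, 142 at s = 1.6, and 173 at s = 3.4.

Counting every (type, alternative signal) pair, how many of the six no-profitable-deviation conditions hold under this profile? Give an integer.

High-ability (own payoff 173 − 3.7×3.4 = 160.42): to s=0 gives 100 → no gain ✓; to s=1.6 gives 142 − 3.7×1.6 = 136.08 → no gain ✓.
Low-ability (own payoff 100): to s=1.6 gives 142 − 18.7×1.6 = 112.08 → profitable ✗; to s=3.4 gives 173 − 18.7×3.4 = 109.42 → profitable ✗.
Mid-ability (own payoff 142 − 11.3×1.6 = 123.92): to s=0 gives 100 → no gain ✓; to s=3.4 gives 173 − 11.3×3.4 = 134.58 → profitable ✗.
3 of the 6 constraints hold; not an equilibrium.

3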